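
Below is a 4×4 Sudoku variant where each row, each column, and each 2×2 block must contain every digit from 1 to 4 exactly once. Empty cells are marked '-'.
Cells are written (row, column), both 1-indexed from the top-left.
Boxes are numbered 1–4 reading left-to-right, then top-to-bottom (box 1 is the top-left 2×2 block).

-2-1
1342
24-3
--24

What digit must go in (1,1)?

4

Row 1 already contains {1, 2}.
Column 1 already contains {1, 2}.
Its 2×2 block (box 1) already contains {1, 2, 3}.
The only value from 1–4 not eliminated is 4, so (1,1) = 4.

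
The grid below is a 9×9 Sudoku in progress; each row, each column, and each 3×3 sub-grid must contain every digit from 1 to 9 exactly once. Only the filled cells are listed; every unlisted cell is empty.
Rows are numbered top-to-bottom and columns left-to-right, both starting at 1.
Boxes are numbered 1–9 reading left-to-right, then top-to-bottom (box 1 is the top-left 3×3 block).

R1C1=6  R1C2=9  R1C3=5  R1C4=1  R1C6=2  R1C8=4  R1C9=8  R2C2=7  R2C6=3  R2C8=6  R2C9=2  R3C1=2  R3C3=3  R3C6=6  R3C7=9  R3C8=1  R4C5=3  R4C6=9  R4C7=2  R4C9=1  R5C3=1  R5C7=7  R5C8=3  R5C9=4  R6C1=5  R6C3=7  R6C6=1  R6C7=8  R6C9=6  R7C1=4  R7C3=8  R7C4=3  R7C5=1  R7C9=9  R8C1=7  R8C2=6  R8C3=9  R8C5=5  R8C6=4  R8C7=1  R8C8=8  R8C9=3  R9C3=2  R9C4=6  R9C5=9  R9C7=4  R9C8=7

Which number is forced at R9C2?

Cell R9C2 itself could take any of {1, 3, 5} by direct elimination.
Consider where 1 can go in column 2.
R3C2 is out (row 3 already has a 1).
R4C2 is out (row 4 already has a 1).
R5C2 is out (row 5 already has a 1).
R6C2 is out (row 6 already has a 1).
R7C2 is out (row 7 already has a 1).
So the only cell in column 2 that can hold 1 is R9C2.
Therefore R9C2 = 1.

1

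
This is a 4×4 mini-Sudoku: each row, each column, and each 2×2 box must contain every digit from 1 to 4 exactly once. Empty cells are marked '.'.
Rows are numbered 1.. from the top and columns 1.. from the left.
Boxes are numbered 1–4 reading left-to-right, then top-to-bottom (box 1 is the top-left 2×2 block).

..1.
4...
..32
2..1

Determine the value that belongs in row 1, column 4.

Cell row 1, column 4 itself could take any of {3, 4} by direct elimination.
Consider where 4 can go in column 4.
row 2, column 4 is out (row 2 already has a 4).
So the only cell in column 4 that can hold 4 is row 1, column 4.
Therefore row 1, column 4 = 4.

4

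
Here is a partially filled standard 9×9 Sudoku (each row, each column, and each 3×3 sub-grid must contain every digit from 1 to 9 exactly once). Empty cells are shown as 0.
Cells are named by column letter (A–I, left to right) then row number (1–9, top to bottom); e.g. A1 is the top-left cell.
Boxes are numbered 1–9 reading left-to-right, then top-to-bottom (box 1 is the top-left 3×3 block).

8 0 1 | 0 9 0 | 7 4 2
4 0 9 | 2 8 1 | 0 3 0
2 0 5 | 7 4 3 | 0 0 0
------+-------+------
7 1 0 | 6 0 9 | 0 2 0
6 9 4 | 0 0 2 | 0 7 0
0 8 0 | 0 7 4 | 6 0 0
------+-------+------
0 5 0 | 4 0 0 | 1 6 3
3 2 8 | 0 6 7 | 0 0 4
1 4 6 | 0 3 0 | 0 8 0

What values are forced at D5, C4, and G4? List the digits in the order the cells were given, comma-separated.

8,3,4

For D5:
  Consider where 8 can go in box 5.
  E4 is out (column E already has a 8).
  E5 is out (column E already has a 8).
  D6 is out (row 6 already has a 8).
  So the only cell in box 5 that can hold 8 is D5.
  So D5 = 8.
For C4:
  Row 4 already contains {1, 2, 6, 7, 9}.
  Column C already contains {1, 4, 5, 6, 8, 9}.
  Its 3×3 block (box 4) already contains {1, 4, 6, 7, 8, 9}.
  The only value from 1–9 not eliminated is 3, so C4 = 3.
For G4:
  Consider where 4 can go in column G.
  G2 is out (row 2 already has a 4).
  G3 is out (row 3 already has a 4).
  G5 is out (row 5 already has a 4).
  G8 is out (row 8 already has a 4).
  G9 is out (row 9 already has a 4).
  So the only cell in column G that can hold 4 is G4.
  So G4 = 4.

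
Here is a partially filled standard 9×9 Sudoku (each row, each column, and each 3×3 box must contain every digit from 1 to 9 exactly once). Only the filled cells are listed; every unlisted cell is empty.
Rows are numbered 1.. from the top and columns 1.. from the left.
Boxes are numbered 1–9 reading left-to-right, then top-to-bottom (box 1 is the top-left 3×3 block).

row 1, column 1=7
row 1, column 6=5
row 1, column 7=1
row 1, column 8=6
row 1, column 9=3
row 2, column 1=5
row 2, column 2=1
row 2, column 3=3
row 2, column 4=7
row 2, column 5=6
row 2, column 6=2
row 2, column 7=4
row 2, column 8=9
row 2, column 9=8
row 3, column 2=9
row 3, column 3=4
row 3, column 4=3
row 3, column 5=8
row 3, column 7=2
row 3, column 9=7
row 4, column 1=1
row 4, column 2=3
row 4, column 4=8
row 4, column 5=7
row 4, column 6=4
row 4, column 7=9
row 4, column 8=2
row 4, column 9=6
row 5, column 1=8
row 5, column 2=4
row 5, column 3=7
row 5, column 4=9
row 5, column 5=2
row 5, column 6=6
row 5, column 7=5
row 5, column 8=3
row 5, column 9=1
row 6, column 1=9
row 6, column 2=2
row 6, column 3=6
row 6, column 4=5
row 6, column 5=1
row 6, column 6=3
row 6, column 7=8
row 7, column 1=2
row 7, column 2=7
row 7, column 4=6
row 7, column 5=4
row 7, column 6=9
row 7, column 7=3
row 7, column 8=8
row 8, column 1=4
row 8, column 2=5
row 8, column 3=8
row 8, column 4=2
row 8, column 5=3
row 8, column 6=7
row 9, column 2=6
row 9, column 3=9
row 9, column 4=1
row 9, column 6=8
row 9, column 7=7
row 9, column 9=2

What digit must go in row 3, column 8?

Row 3 already contains {2, 3, 4, 7, 8, 9}.
Column 8 already contains {2, 3, 6, 8, 9}.
Its 3×3 block (box 3) already contains {1, 2, 3, 4, 6, 7, 8, 9}.
The only value from 1–9 not eliminated is 5, so row 3, column 8 = 5.

5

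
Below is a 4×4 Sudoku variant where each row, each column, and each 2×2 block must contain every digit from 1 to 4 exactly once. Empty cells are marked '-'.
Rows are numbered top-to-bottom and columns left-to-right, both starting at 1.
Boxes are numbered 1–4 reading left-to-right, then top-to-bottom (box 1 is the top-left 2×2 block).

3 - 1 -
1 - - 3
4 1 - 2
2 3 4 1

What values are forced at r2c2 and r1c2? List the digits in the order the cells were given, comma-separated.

4,2

For r2c2:
  Consider where 4 can go in row 2.
  r2c3 is out (column 3 already has a 4).
  So the only cell in row 2 that can hold 4 is r2c2.
  So r2c2 = 4.
For r1c2:
  Consider where 2 can go in row 1.
  r1c4 is out (column 4 already has a 2).
  So the only cell in row 1 that can hold 2 is r1c2.
  So r1c2 = 2.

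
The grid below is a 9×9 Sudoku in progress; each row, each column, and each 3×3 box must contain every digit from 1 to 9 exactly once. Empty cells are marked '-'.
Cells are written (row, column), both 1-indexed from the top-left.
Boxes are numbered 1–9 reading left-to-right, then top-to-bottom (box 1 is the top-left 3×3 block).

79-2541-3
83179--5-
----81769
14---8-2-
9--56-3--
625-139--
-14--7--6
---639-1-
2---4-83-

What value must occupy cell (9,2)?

6

Cell (9,2) itself could take any of {5, 6, 7} by direct elimination.
Consider where 6 can go in column 2.
(3,2) is out (row 3 already has a 6).
(5,2) is out (row 5 already has a 6).
(8,2) is out (row 8 already has a 6).
So the only cell in column 2 that can hold 6 is (9,2).
Therefore (9,2) = 6.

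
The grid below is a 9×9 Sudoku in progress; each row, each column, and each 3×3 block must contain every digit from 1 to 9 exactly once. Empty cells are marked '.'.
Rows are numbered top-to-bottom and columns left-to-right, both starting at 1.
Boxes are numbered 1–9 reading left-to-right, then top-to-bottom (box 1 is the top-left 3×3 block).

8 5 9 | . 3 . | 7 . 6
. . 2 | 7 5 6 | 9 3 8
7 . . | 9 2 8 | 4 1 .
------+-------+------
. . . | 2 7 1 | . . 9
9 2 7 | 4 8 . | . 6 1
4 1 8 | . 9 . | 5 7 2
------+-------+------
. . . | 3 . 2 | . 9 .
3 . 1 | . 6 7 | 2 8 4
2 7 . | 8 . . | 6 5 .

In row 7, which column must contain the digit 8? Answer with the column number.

Consider where 8 can go in row 7.
r7c1 is out (column 1 already has a 8).
r7c3 is out (column 3 already has a 8).
r7c5 is out (column 5 already has a 8).
r7c7 is out (box 9 already has a 8).
r7c9 is out (column 9 already has a 8).
So the only cell in row 7 that can hold 8 is r7c2.
That is column 2.

2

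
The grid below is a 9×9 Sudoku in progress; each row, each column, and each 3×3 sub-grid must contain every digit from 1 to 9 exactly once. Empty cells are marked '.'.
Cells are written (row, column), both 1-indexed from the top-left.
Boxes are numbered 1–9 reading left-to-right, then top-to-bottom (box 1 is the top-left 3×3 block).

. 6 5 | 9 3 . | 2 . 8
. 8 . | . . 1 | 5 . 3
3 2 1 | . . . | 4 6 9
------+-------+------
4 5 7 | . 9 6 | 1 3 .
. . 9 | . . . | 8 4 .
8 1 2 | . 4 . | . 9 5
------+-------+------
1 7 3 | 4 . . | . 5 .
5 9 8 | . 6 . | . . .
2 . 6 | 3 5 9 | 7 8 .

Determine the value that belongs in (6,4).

Row 6 already contains {1, 2, 4, 5, 8, 9}.
Column 4 already contains {3, 4, 9}.
Its 3×3 block (box 5) already contains {4, 6, 9}.
The only value from 1–9 not eliminated is 7, so (6,4) = 7.

7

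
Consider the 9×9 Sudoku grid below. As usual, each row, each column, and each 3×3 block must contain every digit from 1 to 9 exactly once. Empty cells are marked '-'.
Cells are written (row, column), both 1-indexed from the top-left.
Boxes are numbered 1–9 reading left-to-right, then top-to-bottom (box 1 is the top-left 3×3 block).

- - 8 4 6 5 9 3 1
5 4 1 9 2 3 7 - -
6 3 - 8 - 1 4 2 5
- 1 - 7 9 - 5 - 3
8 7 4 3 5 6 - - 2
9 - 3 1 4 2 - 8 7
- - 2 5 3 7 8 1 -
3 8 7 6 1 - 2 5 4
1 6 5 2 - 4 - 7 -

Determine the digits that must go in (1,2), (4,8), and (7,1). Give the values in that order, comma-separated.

2,4,4

For (1,2):
  Row 1 already contains {1, 3, 4, 5, 6, 8, 9}.
  Column 2 already contains {1, 3, 4, 6, 7, 8}.
  Its 3×3 block (box 1) already contains {1, 3, 4, 5, 6, 8}.
  The only value from 1–9 not eliminated is 2, so (1,2) = 2.
For (4,8):
  Consider where 4 can go in box 6.
  (5,7) is out (row 5 already has a 4).
  (5,8) is out (row 5 already has a 4).
  (6,7) is out (row 6 already has a 4).
  So the only cell in box 6 that can hold 4 is (4,8).
  So (4,8) = 4.
For (7,1):
  Row 7 already contains {1, 2, 3, 5, 7, 8}.
  Column 1 already contains {1, 3, 5, 6, 8, 9}.
  Its 3×3 block (box 7) already contains {1, 2, 3, 5, 6, 7, 8}.
  The only value from 1–9 not eliminated is 4, so (7,1) = 4.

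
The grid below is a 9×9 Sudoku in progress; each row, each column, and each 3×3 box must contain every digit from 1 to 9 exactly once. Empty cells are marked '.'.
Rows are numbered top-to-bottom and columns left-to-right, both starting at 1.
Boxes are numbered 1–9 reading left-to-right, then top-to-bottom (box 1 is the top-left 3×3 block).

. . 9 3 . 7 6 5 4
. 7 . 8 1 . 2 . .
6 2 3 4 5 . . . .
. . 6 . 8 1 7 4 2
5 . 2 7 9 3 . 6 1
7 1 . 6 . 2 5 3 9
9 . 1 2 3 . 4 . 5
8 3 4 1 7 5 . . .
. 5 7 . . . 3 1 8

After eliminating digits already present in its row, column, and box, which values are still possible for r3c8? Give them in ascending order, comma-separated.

7,8,9

Row 3 already contains {2, 3, 4, 5, 6}.
Column 8 already contains {1, 3, 4, 5, 6}.
Its 3×3 block (box 3) already contains {2, 4, 5, 6}.
Removing those from 1–9 leaves {7, 8, 9} as the candidates for r3c8.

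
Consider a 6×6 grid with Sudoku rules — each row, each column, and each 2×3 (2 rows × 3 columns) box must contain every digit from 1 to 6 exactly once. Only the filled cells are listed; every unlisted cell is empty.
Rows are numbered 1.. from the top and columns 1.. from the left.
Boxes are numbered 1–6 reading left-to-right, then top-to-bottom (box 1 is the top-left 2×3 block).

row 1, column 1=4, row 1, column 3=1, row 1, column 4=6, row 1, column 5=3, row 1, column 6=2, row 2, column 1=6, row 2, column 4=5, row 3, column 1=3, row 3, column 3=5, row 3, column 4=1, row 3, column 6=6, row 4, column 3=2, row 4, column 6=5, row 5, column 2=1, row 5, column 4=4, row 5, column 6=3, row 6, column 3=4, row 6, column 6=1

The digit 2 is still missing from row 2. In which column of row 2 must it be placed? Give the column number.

Consider where 2 can go in row 2.
row 2, column 3 is out (column 3 already has a 2).
row 2, column 5 is out (box 2 already has a 2).
row 2, column 6 is out (column 6 already has a 2).
So the only cell in row 2 that can hold 2 is row 2, column 2.
That is column 2.

2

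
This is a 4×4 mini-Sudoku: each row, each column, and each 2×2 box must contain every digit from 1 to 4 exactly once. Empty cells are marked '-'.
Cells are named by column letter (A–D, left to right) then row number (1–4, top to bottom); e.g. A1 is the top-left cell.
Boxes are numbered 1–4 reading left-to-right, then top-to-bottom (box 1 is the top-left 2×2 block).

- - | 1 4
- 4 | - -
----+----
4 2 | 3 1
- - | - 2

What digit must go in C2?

2

Row 2 already contains {4}.
Column C already contains {1, 3}.
Its 2×2 block (box 2) already contains {1, 4}.
The only value from 1–4 not eliminated is 2, so C2 = 2.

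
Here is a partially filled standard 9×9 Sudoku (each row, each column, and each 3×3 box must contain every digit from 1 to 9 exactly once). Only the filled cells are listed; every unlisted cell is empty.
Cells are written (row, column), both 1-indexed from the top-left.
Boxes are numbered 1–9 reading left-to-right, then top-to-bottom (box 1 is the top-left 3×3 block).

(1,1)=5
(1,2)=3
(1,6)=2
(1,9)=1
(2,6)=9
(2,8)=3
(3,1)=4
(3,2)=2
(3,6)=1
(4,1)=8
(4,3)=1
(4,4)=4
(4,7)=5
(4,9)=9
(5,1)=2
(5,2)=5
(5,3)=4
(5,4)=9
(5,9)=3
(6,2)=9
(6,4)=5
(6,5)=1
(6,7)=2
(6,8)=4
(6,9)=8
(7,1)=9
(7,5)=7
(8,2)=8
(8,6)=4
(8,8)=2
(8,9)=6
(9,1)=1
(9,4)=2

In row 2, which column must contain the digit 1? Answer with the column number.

Consider where 1 can go in row 2.
(2,1) is out (column 1 already has a 1). (2,3) is out (column 3 already has a 1). (2,4) is out (box 2 already has a 1). (2,5) is out (column 5 already has a 1). The remaining empty cells in row 2 are similarly blocked.
So the only cell in row 2 that can hold 1 is (2,2).
That is column 2.

2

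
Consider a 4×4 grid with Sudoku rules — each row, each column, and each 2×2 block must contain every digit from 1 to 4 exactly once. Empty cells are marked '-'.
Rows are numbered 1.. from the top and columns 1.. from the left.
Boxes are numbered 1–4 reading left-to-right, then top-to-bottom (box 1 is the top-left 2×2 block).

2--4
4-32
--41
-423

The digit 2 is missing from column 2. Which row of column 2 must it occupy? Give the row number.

3

Consider where 2 can go in column 2.
row 1, column 2 is out (row 1 already has a 2).
row 2, column 2 is out (row 2 already has a 2).
So the only cell in column 2 that can hold 2 is row 3, column 2.
That is row 3.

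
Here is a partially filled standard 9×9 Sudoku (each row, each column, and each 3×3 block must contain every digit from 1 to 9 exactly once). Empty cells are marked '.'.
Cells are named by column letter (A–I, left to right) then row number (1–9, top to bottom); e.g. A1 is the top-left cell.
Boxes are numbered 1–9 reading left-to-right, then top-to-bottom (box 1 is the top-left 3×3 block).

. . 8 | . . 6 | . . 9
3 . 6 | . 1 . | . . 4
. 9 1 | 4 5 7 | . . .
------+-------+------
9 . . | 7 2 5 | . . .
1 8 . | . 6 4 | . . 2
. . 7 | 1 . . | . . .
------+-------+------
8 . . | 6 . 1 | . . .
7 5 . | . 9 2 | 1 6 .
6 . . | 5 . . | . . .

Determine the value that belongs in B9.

1

Cell B9 itself could take any of {1, 2, 3, 4} by direct elimination.
Consider where 1 can go in column B.
B1 is out (box 1 already has a 1).
B2 is out (row 2 already has a 1).
B4 is out (box 4 already has a 1).
B6 is out (row 6 already has a 1).
B7 is out (row 7 already has a 1).
So the only cell in column B that can hold 1 is B9.
Therefore B9 = 1.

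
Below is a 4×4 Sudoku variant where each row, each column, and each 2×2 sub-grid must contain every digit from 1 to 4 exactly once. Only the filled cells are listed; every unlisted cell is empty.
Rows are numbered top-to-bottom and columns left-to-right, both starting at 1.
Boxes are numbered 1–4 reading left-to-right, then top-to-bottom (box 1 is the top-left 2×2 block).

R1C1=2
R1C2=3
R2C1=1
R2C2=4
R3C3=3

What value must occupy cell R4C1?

3

Cell R4C1 itself could take any of {3, 4} by direct elimination.
Consider where 3 can go in column 1.
R3C1 is out (row 3 already has a 3).
So the only cell in column 1 that can hold 3 is R4C1.
Therefore R4C1 = 3.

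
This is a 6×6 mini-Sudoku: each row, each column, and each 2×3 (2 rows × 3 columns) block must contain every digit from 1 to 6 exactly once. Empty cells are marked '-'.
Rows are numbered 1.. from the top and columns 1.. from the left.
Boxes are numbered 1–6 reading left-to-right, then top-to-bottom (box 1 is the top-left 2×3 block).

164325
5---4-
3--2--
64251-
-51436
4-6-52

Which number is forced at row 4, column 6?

3

Row 4 already contains {1, 2, 4, 5, 6}.
Column 6 already contains {2, 5, 6}.
Its 2×3 block (box 4) already contains {1, 2, 5}.
The only value from 1–6 not eliminated is 3, so row 4, column 6 = 3.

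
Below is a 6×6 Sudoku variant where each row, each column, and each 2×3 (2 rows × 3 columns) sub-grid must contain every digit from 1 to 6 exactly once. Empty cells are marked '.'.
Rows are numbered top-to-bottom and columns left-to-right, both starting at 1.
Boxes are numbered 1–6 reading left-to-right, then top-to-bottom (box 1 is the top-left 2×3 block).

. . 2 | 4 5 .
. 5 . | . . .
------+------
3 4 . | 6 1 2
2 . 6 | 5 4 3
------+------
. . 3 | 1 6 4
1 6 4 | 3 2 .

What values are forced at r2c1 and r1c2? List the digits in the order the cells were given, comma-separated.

4,3

For r2c1:
  Consider where 4 can go in row 2.
  r2c3 is out (column 3 already has a 4).
  r2c4 is out (column 4 already has a 4).
  r2c5 is out (column 5 already has a 4).
  r2c6 is out (column 6 already has a 4).
  So the only cell in row 2 that can hold 4 is r2c1.
  So r2c1 = 4.
For r1c2:
  Consider where 3 can go in row 1.
  r1c1 is out (column 1 already has a 3).
  r1c6 is out (column 6 already has a 3).
  So the only cell in row 1 that can hold 3 is r1c2.
  So r1c2 = 3.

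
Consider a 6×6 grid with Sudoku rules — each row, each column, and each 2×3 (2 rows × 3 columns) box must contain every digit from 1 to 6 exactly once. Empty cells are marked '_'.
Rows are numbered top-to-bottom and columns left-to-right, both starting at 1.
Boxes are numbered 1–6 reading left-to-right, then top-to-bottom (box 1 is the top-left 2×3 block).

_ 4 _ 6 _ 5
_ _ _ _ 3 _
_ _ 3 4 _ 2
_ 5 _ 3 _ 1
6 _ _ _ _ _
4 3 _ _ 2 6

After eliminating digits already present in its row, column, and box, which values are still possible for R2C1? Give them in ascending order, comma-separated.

1,2,5

Row 2 already contains {3}.
Column 1 already contains {4, 6}.
Its 2×3 block (box 1) already contains {4}.
Removing those from 1–6 leaves {1, 2, 5} as the candidates for R2C1.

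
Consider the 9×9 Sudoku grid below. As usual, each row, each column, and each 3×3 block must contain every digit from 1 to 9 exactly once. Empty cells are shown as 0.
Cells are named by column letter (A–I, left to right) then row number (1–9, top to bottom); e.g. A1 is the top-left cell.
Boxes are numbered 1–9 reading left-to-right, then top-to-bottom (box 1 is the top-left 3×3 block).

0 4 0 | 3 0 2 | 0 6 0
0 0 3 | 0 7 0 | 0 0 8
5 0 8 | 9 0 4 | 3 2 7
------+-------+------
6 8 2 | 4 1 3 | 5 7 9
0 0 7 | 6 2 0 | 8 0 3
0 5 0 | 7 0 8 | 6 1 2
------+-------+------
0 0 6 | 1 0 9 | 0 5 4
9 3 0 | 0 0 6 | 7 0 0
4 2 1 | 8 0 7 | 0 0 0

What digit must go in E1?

Cell E1 itself could take any of {5, 8} by direct elimination.
Consider where 8 can go in row 1.
A1 is out (box 1 already has a 8).
C1 is out (column C already has a 8).
G1 is out (column G already has a 8).
I1 is out (column I already has a 8).
So the only cell in row 1 that can hold 8 is E1.
Therefore E1 = 8.

8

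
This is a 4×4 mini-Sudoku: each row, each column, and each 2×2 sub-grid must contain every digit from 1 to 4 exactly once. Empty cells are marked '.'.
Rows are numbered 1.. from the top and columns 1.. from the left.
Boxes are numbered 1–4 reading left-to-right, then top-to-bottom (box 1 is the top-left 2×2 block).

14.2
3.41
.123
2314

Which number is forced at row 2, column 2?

2

Row 2 already contains {1, 3, 4}.
Column 2 already contains {1, 3, 4}.
Its 2×2 block (box 1) already contains {1, 3, 4}.
The only value from 1–4 not eliminated is 2, so row 2, column 2 = 2.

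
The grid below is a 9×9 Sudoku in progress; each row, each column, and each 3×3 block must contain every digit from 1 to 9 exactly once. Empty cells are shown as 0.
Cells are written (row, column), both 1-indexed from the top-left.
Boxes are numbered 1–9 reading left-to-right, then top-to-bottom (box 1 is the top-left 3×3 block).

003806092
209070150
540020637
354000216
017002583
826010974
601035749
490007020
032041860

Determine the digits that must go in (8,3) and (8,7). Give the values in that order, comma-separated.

5,3

For (8,3):
  Consider where 5 can go in column 3.
  (3,3) is out (row 3 already has a 5).
  So the only cell in column 3 that can hold 5 is (8,3).
  So (8,3) = 5.
For (8,7):
  Row 8 already contains {2, 4, 7, 9}.
  Column 7 already contains {1, 2, 5, 6, 7, 8, 9}.
  Its 3×3 block (box 9) already contains {2, 4, 6, 7, 8, 9}.
  The only value from 1–9 not eliminated is 3, so (8,7) = 3.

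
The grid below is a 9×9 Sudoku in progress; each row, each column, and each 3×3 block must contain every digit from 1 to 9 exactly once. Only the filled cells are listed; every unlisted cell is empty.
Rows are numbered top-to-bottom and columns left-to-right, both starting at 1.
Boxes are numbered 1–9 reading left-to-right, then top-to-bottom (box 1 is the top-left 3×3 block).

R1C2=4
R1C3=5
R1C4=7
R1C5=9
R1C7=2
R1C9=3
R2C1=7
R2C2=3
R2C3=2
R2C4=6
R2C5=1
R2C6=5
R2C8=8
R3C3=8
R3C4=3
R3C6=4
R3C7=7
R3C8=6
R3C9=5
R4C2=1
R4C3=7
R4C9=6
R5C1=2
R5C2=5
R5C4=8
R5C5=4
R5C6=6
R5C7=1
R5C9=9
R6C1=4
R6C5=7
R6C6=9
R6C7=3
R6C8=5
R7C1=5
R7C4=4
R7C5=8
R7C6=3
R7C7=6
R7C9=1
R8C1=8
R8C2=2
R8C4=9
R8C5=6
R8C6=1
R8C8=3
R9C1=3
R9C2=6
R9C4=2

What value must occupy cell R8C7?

5

Cell R8C7 itself could take any of {4, 5} by direct elimination.
Consider where 5 can go in row 8.
R8C3 is out (column 3 already has a 5).
R8C9 is out (column 9 already has a 5).
So the only cell in row 8 that can hold 5 is R8C7.
Therefore R8C7 = 5.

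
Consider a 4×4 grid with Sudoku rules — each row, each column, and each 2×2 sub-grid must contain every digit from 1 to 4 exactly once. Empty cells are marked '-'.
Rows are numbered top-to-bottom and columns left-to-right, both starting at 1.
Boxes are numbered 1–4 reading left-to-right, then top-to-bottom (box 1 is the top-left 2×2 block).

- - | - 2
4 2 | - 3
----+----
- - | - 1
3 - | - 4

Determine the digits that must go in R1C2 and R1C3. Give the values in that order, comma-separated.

3,4

For R1C2:
  Consider where 3 can go in column 2.
  R3C2 is out (box 3 already has a 3).
  R4C2 is out (row 4 already has a 3).
  So the only cell in column 2 that can hold 3 is R1C2.
  So R1C2 = 3.
For R1C3:
  Consider where 4 can go in row 1.
  R1C1 is out (column 1 already has a 4).
  R1C2 is out (box 1 already has a 4).
  So the only cell in row 1 that can hold 4 is R1C3.
  So R1C3 = 4.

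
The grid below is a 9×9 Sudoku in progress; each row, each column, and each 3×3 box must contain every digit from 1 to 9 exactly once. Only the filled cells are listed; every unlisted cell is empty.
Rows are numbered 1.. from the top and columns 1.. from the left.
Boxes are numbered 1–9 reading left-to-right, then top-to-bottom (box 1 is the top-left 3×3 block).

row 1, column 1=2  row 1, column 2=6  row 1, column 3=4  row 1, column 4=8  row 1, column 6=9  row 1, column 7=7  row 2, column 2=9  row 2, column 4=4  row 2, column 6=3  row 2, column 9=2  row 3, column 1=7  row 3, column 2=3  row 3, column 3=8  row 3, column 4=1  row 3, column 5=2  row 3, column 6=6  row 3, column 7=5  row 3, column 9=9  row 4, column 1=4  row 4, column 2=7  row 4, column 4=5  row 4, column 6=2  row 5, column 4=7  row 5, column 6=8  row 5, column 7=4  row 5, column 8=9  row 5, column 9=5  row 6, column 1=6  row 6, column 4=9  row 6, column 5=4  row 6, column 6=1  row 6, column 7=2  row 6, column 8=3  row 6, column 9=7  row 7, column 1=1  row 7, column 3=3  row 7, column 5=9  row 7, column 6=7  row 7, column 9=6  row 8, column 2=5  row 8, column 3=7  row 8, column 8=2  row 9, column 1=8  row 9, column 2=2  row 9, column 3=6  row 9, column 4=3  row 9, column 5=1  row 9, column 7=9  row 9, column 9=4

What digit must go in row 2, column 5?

7

Cell row 2, column 5 itself could take any of {5, 7} by direct elimination.
Consider where 7 can go in box 2.
row 1, column 5 is out (row 1 already has a 7).
So the only cell in box 2 that can hold 7 is row 2, column 5.
Therefore row 2, column 5 = 7.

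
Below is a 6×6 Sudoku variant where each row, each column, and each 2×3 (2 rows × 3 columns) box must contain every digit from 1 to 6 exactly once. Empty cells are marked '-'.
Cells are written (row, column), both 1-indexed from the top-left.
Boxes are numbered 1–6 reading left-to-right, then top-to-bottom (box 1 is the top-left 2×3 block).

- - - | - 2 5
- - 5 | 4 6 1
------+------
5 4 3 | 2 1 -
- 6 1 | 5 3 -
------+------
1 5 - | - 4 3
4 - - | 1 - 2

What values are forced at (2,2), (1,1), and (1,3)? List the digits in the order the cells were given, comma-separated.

For (2,2):
  Consider where 2 can go in column 2.
  (1,2) is out (row 1 already has a 2).
  (6,2) is out (row 6 already has a 2).
  So the only cell in column 2 that can hold 2 is (2,2).
  So (2,2) = 2.
For (1,1):
  Consider where 6 can go in column 1.
  (2,1) is out (row 2 already has a 6).
  (4,1) is out (row 4 already has a 6).
  So the only cell in column 1 that can hold 6 is (1,1).
  So (1,1) = 6.
For (1,3):
  Consider where 4 can go in box 1.
  (1,1) is out (column 1 already has a 4).
  (1,2) is out (column 2 already has a 4).
  (2,1) is out (row 2 already has a 4).
  (2,2) is out (row 2 already has a 4).
  So the only cell in box 1 that can hold 4 is (1,3).
  So (1,3) = 4.

2,6,4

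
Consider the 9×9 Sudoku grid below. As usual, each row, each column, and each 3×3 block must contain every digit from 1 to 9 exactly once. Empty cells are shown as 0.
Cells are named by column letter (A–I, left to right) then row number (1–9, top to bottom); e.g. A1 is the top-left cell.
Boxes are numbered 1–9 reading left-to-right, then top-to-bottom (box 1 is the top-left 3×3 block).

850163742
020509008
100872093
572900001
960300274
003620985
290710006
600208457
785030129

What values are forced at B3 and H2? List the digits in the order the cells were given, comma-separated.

For B3:
  Row 3 already contains {1, 2, 3, 7, 8, 9}.
  Column B already contains {2, 5, 6, 7, 8, 9}.
  Its 3×3 block (box 1) already contains {1, 2, 5, 8}.
  The only value from 1–9 not eliminated is 4, so B3 = 4.
For H2:
  Consider where 1 can go in box 3.
  G2 is out (column G already has a 1).
  G3 is out (row 3 already has a 1).
  So the only cell in box 3 that can hold 1 is H2.
  So H2 = 1.

4,1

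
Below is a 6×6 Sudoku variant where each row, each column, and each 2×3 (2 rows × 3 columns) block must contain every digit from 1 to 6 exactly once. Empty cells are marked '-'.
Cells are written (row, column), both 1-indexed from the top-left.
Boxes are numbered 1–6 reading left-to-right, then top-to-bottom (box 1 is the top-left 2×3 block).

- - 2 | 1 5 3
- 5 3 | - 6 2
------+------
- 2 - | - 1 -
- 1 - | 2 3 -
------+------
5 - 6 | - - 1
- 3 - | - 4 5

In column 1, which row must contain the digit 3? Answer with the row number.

Consider where 3 can go in column 1.
(1,1) is out (row 1 already has a 3).
(2,1) is out (row 2 already has a 3).
(4,1) is out (row 4 already has a 3).
(6,1) is out (row 6 already has a 3).
So the only cell in column 1 that can hold 3 is (3,1).
That is row 3.

3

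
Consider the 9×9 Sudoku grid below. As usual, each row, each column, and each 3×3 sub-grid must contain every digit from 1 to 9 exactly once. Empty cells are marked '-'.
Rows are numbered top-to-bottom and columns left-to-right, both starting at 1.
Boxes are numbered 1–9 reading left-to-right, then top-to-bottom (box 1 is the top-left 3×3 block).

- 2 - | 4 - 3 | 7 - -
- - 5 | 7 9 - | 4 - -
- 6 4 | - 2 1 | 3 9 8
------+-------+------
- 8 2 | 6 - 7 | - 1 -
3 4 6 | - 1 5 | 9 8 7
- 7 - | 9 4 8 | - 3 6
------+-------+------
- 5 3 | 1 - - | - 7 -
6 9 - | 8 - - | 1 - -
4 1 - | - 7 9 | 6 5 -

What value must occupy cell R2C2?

3

Row 2 already contains {4, 5, 7, 9}.
Column 2 already contains {1, 2, 4, 5, 6, 7, 8, 9}.
Its 3×3 block (box 1) already contains {2, 4, 5, 6}.
The only value from 1–9 not eliminated is 3, so R2C2 = 3.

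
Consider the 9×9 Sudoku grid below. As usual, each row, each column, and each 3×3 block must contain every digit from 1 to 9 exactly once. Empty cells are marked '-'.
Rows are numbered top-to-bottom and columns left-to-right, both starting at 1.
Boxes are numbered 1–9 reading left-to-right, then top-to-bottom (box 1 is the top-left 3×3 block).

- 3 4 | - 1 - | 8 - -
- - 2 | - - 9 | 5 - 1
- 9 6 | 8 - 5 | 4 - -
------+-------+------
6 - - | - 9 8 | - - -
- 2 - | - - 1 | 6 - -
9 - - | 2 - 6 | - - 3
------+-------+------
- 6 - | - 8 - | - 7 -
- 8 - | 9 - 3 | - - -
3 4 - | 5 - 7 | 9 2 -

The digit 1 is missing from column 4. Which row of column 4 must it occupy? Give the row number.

7

Consider where 1 can go in column 4.
R1C4 is out (row 1 already has a 1).
R2C4 is out (row 2 already has a 1).
R4C4 is out (box 5 already has a 1).
R5C4 is out (row 5 already has a 1).
So the only cell in column 4 that can hold 1 is R7C4.
That is row 7.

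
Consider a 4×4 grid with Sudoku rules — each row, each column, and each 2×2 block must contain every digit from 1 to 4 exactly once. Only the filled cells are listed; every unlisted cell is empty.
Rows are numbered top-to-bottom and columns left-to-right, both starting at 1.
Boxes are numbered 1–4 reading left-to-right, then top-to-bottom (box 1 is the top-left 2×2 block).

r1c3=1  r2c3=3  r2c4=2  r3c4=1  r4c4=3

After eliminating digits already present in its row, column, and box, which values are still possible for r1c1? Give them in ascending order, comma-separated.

2,3,4

Row 1 already contains {1}.
Column 1 already contains {}.
Its 2×2 block (box 1) already contains {}.
Removing those from 1–4 leaves {2, 3, 4} as the candidates for r1c1.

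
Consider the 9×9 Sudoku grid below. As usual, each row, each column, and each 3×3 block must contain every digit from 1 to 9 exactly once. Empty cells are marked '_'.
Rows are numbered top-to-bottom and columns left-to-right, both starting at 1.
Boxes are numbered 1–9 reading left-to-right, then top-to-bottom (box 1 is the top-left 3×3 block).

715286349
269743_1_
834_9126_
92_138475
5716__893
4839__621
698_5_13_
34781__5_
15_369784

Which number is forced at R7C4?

Row 7 already contains {1, 3, 5, 6, 8, 9}.
Column 4 already contains {1, 2, 3, 6, 7, 8, 9}.
Its 3×3 block (box 8) already contains {1, 3, 5, 6, 8, 9}.
The only value from 1–9 not eliminated is 4, so R7C4 = 4.

4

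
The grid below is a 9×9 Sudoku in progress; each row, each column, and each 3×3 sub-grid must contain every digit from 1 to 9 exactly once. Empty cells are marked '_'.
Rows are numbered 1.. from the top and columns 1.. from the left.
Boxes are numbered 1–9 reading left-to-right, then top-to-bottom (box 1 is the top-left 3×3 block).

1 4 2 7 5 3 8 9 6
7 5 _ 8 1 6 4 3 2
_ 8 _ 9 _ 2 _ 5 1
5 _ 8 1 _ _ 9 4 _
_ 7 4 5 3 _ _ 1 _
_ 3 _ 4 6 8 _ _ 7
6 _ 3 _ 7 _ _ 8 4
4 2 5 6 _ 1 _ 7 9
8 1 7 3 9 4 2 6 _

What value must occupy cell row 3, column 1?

Row 3 already contains {1, 2, 5, 8, 9}.
Column 1 already contains {1, 4, 5, 6, 7, 8}.
Its 3×3 block (box 1) already contains {1, 2, 4, 5, 7, 8}.
The only value from 1–9 not eliminated is 3, so row 3, column 1 = 3.

3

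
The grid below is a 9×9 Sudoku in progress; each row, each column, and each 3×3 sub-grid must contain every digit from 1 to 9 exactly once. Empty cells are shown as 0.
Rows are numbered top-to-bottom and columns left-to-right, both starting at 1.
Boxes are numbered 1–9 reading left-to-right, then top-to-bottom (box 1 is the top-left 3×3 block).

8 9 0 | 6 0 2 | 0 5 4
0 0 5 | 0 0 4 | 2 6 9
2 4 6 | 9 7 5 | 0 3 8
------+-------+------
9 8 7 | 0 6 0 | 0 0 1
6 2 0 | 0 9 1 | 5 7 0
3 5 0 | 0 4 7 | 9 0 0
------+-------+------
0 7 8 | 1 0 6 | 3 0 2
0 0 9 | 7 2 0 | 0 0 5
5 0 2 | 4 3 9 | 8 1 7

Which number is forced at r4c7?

4

Row 4 already contains {1, 6, 7, 8, 9}.
Column 7 already contains {2, 3, 5, 8, 9}.
Its 3×3 block (box 6) already contains {1, 5, 7, 9}.
The only value from 1–9 not eliminated is 4, so r4c7 = 4.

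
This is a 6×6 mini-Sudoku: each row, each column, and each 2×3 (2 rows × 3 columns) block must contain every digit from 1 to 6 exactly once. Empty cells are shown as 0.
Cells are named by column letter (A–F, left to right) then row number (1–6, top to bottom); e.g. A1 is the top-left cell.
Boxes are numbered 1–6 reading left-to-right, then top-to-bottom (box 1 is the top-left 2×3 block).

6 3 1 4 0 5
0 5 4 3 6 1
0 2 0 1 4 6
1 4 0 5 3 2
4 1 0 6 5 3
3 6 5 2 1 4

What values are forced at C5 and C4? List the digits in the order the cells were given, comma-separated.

For C5:
  Row 5 already contains {1, 3, 4, 5, 6}.
  Column C already contains {1, 4, 5}.
  Its 2×3 block (box 5) already contains {1, 3, 4, 5, 6}.
  The only value from 1–6 not eliminated is 2, so C5 = 2.
For C4:
  Row 4 already contains {1, 2, 3, 4, 5}.
  Column C already contains {1, 4, 5}.
  Its 2×3 block (box 3) already contains {1, 2, 4}.
  The only value from 1–6 not eliminated is 6, so C4 = 6.

2,6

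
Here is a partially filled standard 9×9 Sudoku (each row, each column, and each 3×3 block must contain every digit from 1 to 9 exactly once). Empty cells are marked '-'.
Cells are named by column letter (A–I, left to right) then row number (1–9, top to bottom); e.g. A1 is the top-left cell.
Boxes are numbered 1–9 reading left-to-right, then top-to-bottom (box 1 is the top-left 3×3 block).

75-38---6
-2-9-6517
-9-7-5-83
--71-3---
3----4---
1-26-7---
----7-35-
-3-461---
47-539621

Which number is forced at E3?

1

Cell E3 itself could take any of {1, 2, 4} by direct elimination.
Consider where 1 can go in box 2.
F1 is out (column F already has a 1).
E2 is out (row 2 already has a 1).
So the only cell in box 2 that can hold 1 is E3.
Therefore E3 = 1.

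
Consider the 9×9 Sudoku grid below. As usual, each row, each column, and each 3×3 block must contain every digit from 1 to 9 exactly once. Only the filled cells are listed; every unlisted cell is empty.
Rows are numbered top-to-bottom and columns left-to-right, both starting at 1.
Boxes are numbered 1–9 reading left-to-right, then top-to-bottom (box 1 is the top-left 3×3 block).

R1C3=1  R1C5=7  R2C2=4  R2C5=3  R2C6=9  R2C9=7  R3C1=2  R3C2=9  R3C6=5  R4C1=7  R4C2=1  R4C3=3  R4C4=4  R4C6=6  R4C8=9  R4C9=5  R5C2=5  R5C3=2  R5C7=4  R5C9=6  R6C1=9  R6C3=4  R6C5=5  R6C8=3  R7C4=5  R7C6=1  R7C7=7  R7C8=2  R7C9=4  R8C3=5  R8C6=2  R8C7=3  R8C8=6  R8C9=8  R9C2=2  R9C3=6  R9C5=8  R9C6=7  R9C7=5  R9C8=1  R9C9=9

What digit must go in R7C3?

9

Cell R7C3 itself could take any of {8, 9} by direct elimination.
Consider where 9 can go in column 3.
R2C3 is out (row 2 already has a 9).
R3C3 is out (row 3 already has a 9).
So the only cell in column 3 that can hold 9 is R7C3.
Therefore R7C3 = 9.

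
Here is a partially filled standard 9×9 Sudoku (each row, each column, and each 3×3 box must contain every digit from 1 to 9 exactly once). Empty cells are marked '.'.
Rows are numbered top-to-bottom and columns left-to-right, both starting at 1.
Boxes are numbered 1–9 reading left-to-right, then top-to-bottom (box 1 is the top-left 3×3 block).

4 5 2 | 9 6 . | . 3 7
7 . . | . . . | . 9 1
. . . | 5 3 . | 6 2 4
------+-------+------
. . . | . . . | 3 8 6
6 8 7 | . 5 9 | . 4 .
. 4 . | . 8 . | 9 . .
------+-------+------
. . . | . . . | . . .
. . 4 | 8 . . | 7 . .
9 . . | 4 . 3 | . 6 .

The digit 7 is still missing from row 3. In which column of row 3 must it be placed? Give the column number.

Consider where 7 can go in row 3.
r3c1 is out (column 1 already has a 7).
r3c2 is out (box 1 already has a 7).
r3c3 is out (column 3 already has a 7).
So the only cell in row 3 that can hold 7 is r3c6.
That is column 6.

6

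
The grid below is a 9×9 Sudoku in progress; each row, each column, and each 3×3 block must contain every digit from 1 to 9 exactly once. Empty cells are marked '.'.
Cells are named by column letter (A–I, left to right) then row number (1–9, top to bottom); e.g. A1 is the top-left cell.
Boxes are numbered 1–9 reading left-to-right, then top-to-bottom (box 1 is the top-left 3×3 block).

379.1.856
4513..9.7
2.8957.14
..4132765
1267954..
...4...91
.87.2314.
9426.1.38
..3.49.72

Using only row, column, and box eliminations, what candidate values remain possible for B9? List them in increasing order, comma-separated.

1,6

Row 9 already contains {2, 3, 4, 7, 9}.
Column B already contains {2, 4, 5, 7, 8}.
Its 3×3 block (box 7) already contains {2, 3, 4, 7, 8, 9}.
Removing those from 1–9 leaves {1, 6} as the candidates for B9.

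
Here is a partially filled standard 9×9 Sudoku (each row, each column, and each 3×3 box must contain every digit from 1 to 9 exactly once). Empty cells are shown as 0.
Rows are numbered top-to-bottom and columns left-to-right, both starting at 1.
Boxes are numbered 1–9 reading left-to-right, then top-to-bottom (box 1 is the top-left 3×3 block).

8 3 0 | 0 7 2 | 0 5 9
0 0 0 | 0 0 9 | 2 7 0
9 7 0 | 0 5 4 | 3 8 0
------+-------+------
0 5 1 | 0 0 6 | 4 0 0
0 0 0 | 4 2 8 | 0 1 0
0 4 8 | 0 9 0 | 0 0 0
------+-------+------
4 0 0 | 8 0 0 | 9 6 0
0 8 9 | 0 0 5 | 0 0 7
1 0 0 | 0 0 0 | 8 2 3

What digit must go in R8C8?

Row 8 already contains {5, 7, 8, 9}.
Column 8 already contains {1, 2, 5, 6, 7, 8}.
Its 3×3 block (box 9) already contains {2, 3, 6, 7, 8, 9}.
The only value from 1–9 not eliminated is 4, so R8C8 = 4.

4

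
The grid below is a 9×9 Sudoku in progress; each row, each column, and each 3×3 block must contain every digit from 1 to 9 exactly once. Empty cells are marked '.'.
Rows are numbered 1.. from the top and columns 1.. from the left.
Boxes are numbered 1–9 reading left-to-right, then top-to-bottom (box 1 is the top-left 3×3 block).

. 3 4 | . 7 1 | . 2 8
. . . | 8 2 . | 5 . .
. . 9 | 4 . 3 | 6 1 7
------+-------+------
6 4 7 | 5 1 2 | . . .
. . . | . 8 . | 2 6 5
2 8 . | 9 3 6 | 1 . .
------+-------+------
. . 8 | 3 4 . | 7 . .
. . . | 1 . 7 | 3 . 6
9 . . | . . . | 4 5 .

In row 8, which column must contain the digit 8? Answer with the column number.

Consider where 8 can go in row 8.
row 8, column 1 is out (box 7 already has a 8).
row 8, column 2 is out (column 2 already has a 8).
row 8, column 3 is out (column 3 already has a 8).
row 8, column 5 is out (column 5 already has a 8).
So the only cell in row 8 that can hold 8 is row 8, column 8.
That is column 8.

8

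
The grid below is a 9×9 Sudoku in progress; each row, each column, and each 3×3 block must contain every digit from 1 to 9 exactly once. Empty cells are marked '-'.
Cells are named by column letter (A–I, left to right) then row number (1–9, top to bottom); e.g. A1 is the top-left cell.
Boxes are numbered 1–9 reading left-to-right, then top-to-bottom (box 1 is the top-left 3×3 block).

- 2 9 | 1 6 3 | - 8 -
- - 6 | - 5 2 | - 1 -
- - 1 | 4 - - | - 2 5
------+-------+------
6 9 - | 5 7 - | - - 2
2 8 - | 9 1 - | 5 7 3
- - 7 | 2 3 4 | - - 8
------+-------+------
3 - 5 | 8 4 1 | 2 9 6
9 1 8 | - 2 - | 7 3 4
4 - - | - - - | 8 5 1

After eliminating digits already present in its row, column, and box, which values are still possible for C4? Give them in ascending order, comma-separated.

3,4

Row 4 already contains {2, 5, 6, 7, 9}.
Column C already contains {1, 5, 6, 7, 8, 9}.
Its 3×3 block (box 4) already contains {2, 6, 7, 8, 9}.
Removing those from 1–9 leaves {3, 4} as the candidates for C4.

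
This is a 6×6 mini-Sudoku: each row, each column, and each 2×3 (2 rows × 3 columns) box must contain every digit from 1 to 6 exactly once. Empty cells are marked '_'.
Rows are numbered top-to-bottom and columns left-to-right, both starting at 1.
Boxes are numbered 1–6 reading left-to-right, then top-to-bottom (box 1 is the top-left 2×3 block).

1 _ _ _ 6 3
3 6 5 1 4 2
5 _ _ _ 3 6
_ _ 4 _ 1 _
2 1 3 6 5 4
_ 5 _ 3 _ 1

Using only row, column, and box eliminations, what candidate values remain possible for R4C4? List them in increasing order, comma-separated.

Row 4 already contains {1, 4}.
Column 4 already contains {1, 3, 6}.
Its 2×3 block (box 4) already contains {1, 3, 6}.
Removing those from 1–6 leaves {2, 5} as the candidates for R4C4.

2,5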